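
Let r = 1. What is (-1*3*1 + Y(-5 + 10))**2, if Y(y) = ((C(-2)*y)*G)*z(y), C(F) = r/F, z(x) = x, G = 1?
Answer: 961/4 ≈ 240.25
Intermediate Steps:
C(F) = 1/F
Y(y) = -y**2/2 (Y(y) = ((y/(-2))*1)*y = (-y/2*1)*y = (-y/2)*y = -y**2/2)
(-1*3*1 + Y(-5 + 10))**2 = (-1*3*1 - (-5 + 10)**2/2)**2 = (-3*1 - 1/2*5**2)**2 = (-3 - 1/2*25)**2 = (-3 - 25/2)**2 = (-31/2)**2 = 961/4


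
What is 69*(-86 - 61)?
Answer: -10143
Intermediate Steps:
69*(-86 - 61) = 69*(-147) = -10143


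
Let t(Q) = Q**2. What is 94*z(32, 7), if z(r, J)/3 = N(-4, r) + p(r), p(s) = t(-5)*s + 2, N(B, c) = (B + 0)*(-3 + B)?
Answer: 234060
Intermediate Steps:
N(B, c) = B*(-3 + B)
p(s) = 2 + 25*s (p(s) = (-5)**2*s + 2 = 25*s + 2 = 2 + 25*s)
z(r, J) = 90 + 75*r (z(r, J) = 3*(-4*(-3 - 4) + (2 + 25*r)) = 3*(-4*(-7) + (2 + 25*r)) = 3*(28 + (2 + 25*r)) = 3*(30 + 25*r) = 90 + 75*r)
94*z(32, 7) = 94*(90 + 75*32) = 94*(90 + 2400) = 94*2490 = 234060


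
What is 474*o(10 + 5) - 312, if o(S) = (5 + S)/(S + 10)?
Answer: 336/5 ≈ 67.200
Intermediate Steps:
o(S) = (5 + S)/(10 + S)
474*o(10 + 5) - 312 = 474*((5 + (10 + 5))/(10 + (10 + 5))) - 312 = 474*((5 + 15)/(10 + 15)) - 312 = 474*(20/25) - 312 = 474*((1/25)*20) - 312 = 474*(⅘) - 312 = 1896/5 - 312 = 336/5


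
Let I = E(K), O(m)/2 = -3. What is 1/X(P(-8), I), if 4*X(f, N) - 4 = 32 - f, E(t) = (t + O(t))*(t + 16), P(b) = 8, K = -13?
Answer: ⅐ ≈ 0.14286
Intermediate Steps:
O(m) = -6 (O(m) = 2*(-3) = -6)
E(t) = (-6 + t)*(16 + t) (E(t) = (t - 6)*(t + 16) = (-6 + t)*(16 + t))
I = -57 (I = -96 + (-13)² + 10*(-13) = -96 + 169 - 130 = -57)
X(f, N) = 9 - f/4 (X(f, N) = 1 + (32 - f)/4 = 1 + (8 - f/4) = 9 - f/4)
1/X(P(-8), I) = 1/(9 - ¼*8) = 1/(9 - 2) = 1/7 = ⅐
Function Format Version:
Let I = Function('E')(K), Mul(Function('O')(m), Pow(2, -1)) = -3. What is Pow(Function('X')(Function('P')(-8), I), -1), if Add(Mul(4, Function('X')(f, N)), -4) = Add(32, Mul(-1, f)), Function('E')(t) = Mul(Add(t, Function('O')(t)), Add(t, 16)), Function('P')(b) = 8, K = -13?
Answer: Rational(1, 7) ≈ 0.14286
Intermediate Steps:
Function('O')(m) = -6 (Function('O')(m) = Mul(2, -3) = -6)
Function('E')(t) = Mul(Add(-6, t), Add(16, t)) (Function('E')(t) = Mul(Add(t, -6), Add(t, 16)) = Mul(Add(-6, t), Add(16, t)))
I = -57 (I = Add(-96, Pow(-13, 2), Mul(10, -13)) = Add(-96, 169, -130) = -57)
Function('X')(f, N) = Add(9, Mul(Rational(-1, 4), f)) (Function('X')(f, N) = Add(1, Mul(Rational(1, 4), Add(32, Mul(-1, f)))) = Add(1, Add(8, Mul(Rational(-1, 4), f))) = Add(9, Mul(Rational(-1, 4), f)))
Pow(Function('X')(Function('P')(-8), I), -1) = Pow(Add(9, Mul(Rational(-1, 4), 8)), -1) = Pow(Add(9, -2), -1) = Pow(7, -1) = Rational(1, 7)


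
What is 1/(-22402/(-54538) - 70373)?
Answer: -27269/1918990136 ≈ -1.4210e-5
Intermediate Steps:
1/(-22402/(-54538) - 70373) = 1/(-22402*(-1/54538) - 70373) = 1/(11201/27269 - 70373) = 1/(-1918990136/27269) = -27269/1918990136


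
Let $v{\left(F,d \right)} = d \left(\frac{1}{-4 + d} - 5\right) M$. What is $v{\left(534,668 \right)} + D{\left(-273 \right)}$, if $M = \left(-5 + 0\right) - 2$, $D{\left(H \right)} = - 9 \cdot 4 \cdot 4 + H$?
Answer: $\frac{3810689}{166} \approx 22956.0$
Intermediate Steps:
$D{\left(H \right)} = -144 + H$ ($D{\left(H \right)} = \left(-9\right) 16 + H = -144 + H$)
$M = -7$ ($M = -5 - 2 = -7$)
$v{\left(F,d \right)} = - 7 d \left(-5 + \frac{1}{-4 + d}\right)$ ($v{\left(F,d \right)} = d \left(\frac{1}{-4 + d} - 5\right) \left(-7\right) = d \left(-5 + \frac{1}{-4 + d}\right) \left(-7\right) = - 7 d \left(-5 + \frac{1}{-4 + d}\right)$)
$v{\left(534,668 \right)} + D{\left(-273 \right)} = 7 \cdot 668 \frac{1}{-4 + 668} \left(-21 + 5 \cdot 668\right) - 417 = 7 \cdot 668 \cdot \frac{1}{664} \left(-21 + 3340\right) - 417 = 7 \cdot 668 \cdot \frac{1}{664} \cdot 3319 - 417 = \frac{3879911}{166} - 417 = \frac{3810689}{166}$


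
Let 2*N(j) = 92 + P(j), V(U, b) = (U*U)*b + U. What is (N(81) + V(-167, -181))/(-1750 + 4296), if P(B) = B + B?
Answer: -5047949/2546 ≈ -1982.7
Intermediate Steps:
V(U, b) = U + b*U² (V(U, b) = U²*b + U = b*U² + U = U + b*U²)
P(B) = 2*B
N(j) = 46 + j (N(j) = (92 + 2*j)/2 = 46 + j)
(N(81) + V(-167, -181))/(-1750 + 4296) = ((46 + 81) - 167*(1 - 167*(-181)))/(-1750 + 4296) = (127 - 167*(1 + 30227))/2546 = (127 - 167*30228)*(1/2546) = (127 - 5048076)*(1/2546) = -5047949*1/2546 = -5047949/2546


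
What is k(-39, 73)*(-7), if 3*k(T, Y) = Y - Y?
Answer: 0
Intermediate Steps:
k(T, Y) = 0 (k(T, Y) = (Y - Y)/3 = (⅓)*0 = 0)
k(-39, 73)*(-7) = 0*(-7) = 0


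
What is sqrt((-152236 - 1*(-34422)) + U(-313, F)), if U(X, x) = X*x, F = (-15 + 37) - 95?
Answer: I*sqrt(94965) ≈ 308.16*I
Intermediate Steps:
F = -73 (F = 22 - 95 = -73)
sqrt((-152236 - 1*(-34422)) + U(-313, F)) = sqrt((-152236 - 1*(-34422)) - 313*(-73)) = sqrt((-152236 + 34422) + 22849) = sqrt(-117814 + 22849) = sqrt(-94965) = I*sqrt(94965)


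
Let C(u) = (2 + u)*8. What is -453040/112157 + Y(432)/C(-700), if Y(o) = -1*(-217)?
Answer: -2554113429/626284688 ≈ -4.0782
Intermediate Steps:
Y(o) = 217
C(u) = 16 + 8*u
-453040/112157 + Y(432)/C(-700) = -453040/112157 + 217/(16 + 8*(-700)) = -453040*1/112157 + 217/(16 - 5600) = -453040/112157 + 217/(-5584) = -453040/112157 + 217*(-1/5584) = -453040/112157 - 217/5584 = -2554113429/626284688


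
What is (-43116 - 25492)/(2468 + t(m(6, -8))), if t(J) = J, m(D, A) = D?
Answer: -34304/1237 ≈ -27.732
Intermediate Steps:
(-43116 - 25492)/(2468 + t(m(6, -8))) = (-43116 - 25492)/(2468 + 6) = -68608/2474 = -68608*1/2474 = -34304/1237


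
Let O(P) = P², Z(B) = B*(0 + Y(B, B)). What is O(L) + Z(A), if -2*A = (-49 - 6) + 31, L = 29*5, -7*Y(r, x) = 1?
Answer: 147163/7 ≈ 21023.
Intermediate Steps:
Y(r, x) = -⅐ (Y(r, x) = -⅐*1 = -⅐)
L = 145
A = 12 (A = -((-49 - 6) + 31)/2 = -(-55 + 31)/2 = -½*(-24) = 12)
Z(B) = -B/7 (Z(B) = B*(0 - ⅐) = B*(-⅐) = -B/7)
O(L) + Z(A) = 145² - ⅐*12 = 21025 - 12/7 = 147163/7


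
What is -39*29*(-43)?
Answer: 48633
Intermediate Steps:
-39*29*(-43) = -1131*(-43) = 48633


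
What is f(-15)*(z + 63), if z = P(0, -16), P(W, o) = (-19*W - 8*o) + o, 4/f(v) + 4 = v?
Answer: -700/19 ≈ -36.842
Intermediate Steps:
f(v) = 4/(-4 + v)
P(W, o) = -19*W - 7*o
z = 112 (z = -19*0 - 7*(-16) = 0 + 112 = 112)
f(-15)*(z + 63) = (4/(-4 - 15))*(112 + 63) = (4/(-19))*175 = (4*(-1/19))*175 = -4/19*175 = -700/19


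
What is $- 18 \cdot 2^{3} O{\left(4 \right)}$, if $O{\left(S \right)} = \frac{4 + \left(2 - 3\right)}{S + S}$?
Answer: $-54$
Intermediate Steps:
$O{\left(S \right)} = \frac{3}{2 S}$ ($O{\left(S \right)} = \frac{4 + \left(2 - 3\right)}{2 S} = \left(4 - 1\right) \frac{1}{2 S} = 3 \frac{1}{2 S} = \frac{3}{2 S}$)
$- 18 \cdot 2^{3} O{\left(4 \right)} = - 18 \cdot 2^{3} \frac{3}{2 \cdot 4} = \left(-18\right) 8 \cdot \frac{3}{2} \cdot \frac{1}{4} = \left(-144\right) \frac{3}{8} = -54$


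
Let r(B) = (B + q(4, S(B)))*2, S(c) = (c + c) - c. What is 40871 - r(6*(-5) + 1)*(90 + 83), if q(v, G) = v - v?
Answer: 50905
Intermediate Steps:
S(c) = c (S(c) = 2*c - c = c)
q(v, G) = 0
r(B) = 2*B (r(B) = (B + 0)*2 = B*2 = 2*B)
40871 - r(6*(-5) + 1)*(90 + 83) = 40871 - 2*(6*(-5) + 1)*(90 + 83) = 40871 - 2*(-30 + 1)*173 = 40871 - 2*(-29)*173 = 40871 - (-58)*173 = 40871 - 1*(-10034) = 40871 + 10034 = 50905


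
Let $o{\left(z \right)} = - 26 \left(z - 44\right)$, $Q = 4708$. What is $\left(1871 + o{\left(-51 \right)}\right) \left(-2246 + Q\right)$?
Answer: $10687542$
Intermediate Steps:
$o{\left(z \right)} = 1144 - 26 z$ ($o{\left(z \right)} = - 26 \left(-44 + z\right) = 1144 - 26 z$)
$\left(1871 + o{\left(-51 \right)}\right) \left(-2246 + Q\right) = \left(1871 + \left(1144 - -1326\right)\right) \left(-2246 + 4708\right) = \left(1871 + \left(1144 + 1326\right)\right) 2462 = \left(1871 + 2470\right) 2462 = 4341 \cdot 2462 = 10687542$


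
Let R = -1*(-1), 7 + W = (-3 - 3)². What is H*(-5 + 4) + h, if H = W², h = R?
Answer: -840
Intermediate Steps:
W = 29 (W = -7 + (-3 - 3)² = -7 + (-6)² = -7 + 36 = 29)
R = 1
h = 1
H = 841 (H = 29² = 841)
H*(-5 + 4) + h = 841*(-5 + 4) + 1 = 841*(-1) + 1 = -841 + 1 = -840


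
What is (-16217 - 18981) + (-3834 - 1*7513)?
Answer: -46545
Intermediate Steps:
(-16217 - 18981) + (-3834 - 1*7513) = -35198 + (-3834 - 7513) = -35198 - 11347 = -46545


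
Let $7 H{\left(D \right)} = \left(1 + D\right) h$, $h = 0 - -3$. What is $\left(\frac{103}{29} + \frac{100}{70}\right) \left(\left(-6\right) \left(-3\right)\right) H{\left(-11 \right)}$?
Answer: $- \frac{545940}{1421} \approx -384.19$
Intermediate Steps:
$h = 3$ ($h = 0 + 3 = 3$)
$H{\left(D \right)} = \frac{3}{7} + \frac{3 D}{7}$ ($H{\left(D \right)} = \frac{\left(1 + D\right) 3}{7} = \frac{3 + 3 D}{7} = \frac{3}{7} + \frac{3 D}{7}$)
$\left(\frac{103}{29} + \frac{100}{70}\right) \left(\left(-6\right) \left(-3\right)\right) H{\left(-11 \right)} = \left(\frac{103}{29} + \frac{100}{70}\right) \left(\left(-6\right) \left(-3\right)\right) \left(\frac{3}{7} + \frac{3}{7} \left(-11\right)\right) = \left(103 \cdot \frac{1}{29} + 100 \cdot \frac{1}{70}\right) 18 \left(\frac{3}{7} - \frac{33}{7}\right) = \left(\frac{103}{29} + \frac{10}{7}\right) 18 \left(- \frac{30}{7}\right) = \frac{1011}{203} \cdot 18 \left(- \frac{30}{7}\right) = \frac{18198}{203} \left(- \frac{30}{7}\right) = - \frac{545940}{1421}$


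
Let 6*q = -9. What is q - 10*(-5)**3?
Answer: 2497/2 ≈ 1248.5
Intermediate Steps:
q = -3/2 (q = (1/6)*(-9) = -3/2 ≈ -1.5000)
q - 10*(-5)**3 = -3/2 - 10*(-5)**3 = -3/2 - 10*(-125) = -3/2 + 1250 = 2497/2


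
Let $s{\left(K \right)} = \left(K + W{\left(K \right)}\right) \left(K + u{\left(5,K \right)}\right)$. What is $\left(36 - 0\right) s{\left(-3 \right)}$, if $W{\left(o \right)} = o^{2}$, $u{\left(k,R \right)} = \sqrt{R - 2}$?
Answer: $-648 + 216 i \sqrt{5} \approx -648.0 + 482.99 i$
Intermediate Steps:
$u{\left(k,R \right)} = \sqrt{-2 + R}$
$s{\left(K \right)} = \left(K + K^{2}\right) \left(K + \sqrt{-2 + K}\right)$
$\left(36 - 0\right) s{\left(-3 \right)} = \left(36 - 0\right) \left(- 3 \left(-3 + \left(-3\right)^{2} + \sqrt{-2 - 3} - 3 \sqrt{-2 - 3}\right)\right) = \left(36 + 0\right) \left(- 3 \left(-3 + 9 + \sqrt{-5} - 3 \sqrt{-5}\right)\right) = 36 \left(- 3 \left(-3 + 9 + i \sqrt{5} - 3 i \sqrt{5}\right)\right) = 36 \left(- 3 \left(6 - 2 i \sqrt{5}\right)\right) = 36 \left(-18 + 6 i \sqrt{5}\right) = -648 + 216 i \sqrt{5}$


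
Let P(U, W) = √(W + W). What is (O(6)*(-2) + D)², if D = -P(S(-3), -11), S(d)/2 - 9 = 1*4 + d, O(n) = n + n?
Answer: (24 + I*√22)² ≈ 554.0 + 225.14*I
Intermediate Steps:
O(n) = 2*n
S(d) = 26 + 2*d (S(d) = 18 + 2*(1*4 + d) = 18 + 2*(4 + d) = 18 + (8 + 2*d) = 26 + 2*d)
P(U, W) = √2*√W (P(U, W) = √(2*W) = √2*√W)
D = -I*√22 (D = -√2*√(-11) = -√2*I*√11 = -I*√22 ≈ -4.6904*I)
(O(6)*(-2) + D)² = ((2*6)*(-2) - I*√22)² = (12*(-2) - I*√22)² = (-24 - I*√22)²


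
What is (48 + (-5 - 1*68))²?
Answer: 625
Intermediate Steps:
(48 + (-5 - 1*68))² = (48 + (-5 - 68))² = (48 - 73)² = (-25)² = 625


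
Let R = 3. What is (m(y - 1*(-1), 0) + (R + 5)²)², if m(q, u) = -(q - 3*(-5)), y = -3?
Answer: 2601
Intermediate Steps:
m(q, u) = -15 - q (m(q, u) = -(q + 15) = -(15 + q) = -15 - q)
(m(y - 1*(-1), 0) + (R + 5)²)² = ((-15 - (-3 - 1*(-1))) + (3 + 5)²)² = ((-15 - (-3 + 1)) + 8²)² = ((-15 - 1*(-2)) + 64)² = ((-15 + 2) + 64)² = (-13 + 64)² = 51² = 2601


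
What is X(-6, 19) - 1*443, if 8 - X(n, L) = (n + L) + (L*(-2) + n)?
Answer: -404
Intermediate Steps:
X(n, L) = 8 + L - 2*n (X(n, L) = 8 - ((n + L) + (L*(-2) + n)) = 8 - ((L + n) + (-2*L + n)) = 8 - ((L + n) + (n - 2*L)) = 8 - (-L + 2*n) = 8 + (L - 2*n) = 8 + L - 2*n)
X(-6, 19) - 1*443 = (8 + 19 - 2*(-6)) - 1*443 = (8 + 19 + 12) - 443 = 39 - 443 = -404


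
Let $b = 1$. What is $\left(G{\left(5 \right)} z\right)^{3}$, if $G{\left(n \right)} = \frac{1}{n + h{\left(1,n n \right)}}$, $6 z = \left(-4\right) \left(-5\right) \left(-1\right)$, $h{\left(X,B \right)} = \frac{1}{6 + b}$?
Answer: $- \frac{42875}{157464} \approx -0.27228$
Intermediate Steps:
$h{\left(X,B \right)} = \frac{1}{7}$ ($h{\left(X,B \right)} = \frac{1}{6 + 1} = \frac{1}{7}$)
$z = - \frac{10}{3}$ ($z = \frac{\left(-4\right) \left(-5\right) \left(-1\right)}{6} = \frac{20 \left(-1\right)}{6} = \frac{1}{6} \left(-20\right) = - \frac{10}{3} \approx -3.3333$)
$G{\left(n \right)} = \frac{1}{\frac{1}{7} + n}$ ($G{\left(n \right)} = \frac{1}{n + \frac{1}{7}} = \frac{1}{\frac{1}{7} + n}$)
$\left(G{\left(5 \right)} z\right)^{3} = \left(\frac{7}{1 + 7 \cdot 5} \left(- \frac{10}{3}\right)\right)^{3} = \left(\frac{7}{1 + 35} \left(- \frac{10}{3}\right)\right)^{3} = \left(\frac{7}{36} \left(- \frac{10}{3}\right)\right)^{3} = \left(- \frac{35}{54}\right)^{3} = - \frac{42875}{157464}$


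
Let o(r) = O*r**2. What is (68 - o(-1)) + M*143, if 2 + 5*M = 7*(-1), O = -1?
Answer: -942/5 ≈ -188.40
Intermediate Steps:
o(r) = -r**2
M = -9/5 (M = -2/5 + (7*(-1))/5 = -2/5 + (1/5)*(-7) = -2/5 - 7/5 = -9/5 ≈ -1.8000)
(68 - o(-1)) + M*143 = (68 - (-1)*(-1)**2) - 9/5*143 = (68 - (-1)) - 1287/5 = (68 - 1*(-1)) - 1287/5 = (68 + 1) - 1287/5 = 69 - 1287/5 = -942/5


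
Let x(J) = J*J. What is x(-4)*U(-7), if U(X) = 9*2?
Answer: 288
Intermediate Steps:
x(J) = J²
U(X) = 18
x(-4)*U(-7) = (-4)²*18 = 16*18 = 288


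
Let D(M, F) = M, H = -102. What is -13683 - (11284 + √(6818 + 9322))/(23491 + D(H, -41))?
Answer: -320042971/23389 - 2*√4035/23389 ≈ -13683.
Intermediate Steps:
-13683 - (11284 + √(6818 + 9322))/(23491 + D(H, -41)) = -13683 - (11284 + √(6818 + 9322))/(23491 - 102) = -13683 - (11284 + √16140)/23389 = -13683 - (11284 + 2*√4035)/23389 = -13683 - (11284/23389 + 2*√4035/23389) = -13683 + (-11284/23389 - 2*√4035/23389) = -320042971/23389 - 2*√4035/23389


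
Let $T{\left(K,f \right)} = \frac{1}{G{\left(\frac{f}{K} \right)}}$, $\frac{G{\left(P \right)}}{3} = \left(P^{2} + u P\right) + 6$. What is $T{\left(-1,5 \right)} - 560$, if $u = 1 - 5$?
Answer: $- \frac{85679}{153} \approx -559.99$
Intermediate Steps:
$u = -4$ ($u = 1 - 5 = -4$)
$G{\left(P \right)} = 18 - 12 P + 3 P^{2}$ ($G{\left(P \right)} = 3 \left(\left(P^{2} - 4 P\right) + 6\right) = 3 \left(6 + P^{2} - 4 P\right) = 18 - 12 P + 3 P^{2}$)
$T{\left(K,f \right)} = \frac{1}{18 - \frac{12 f}{K} + \frac{3 f^{2}}{K^{2}}}$ ($T{\left(K,f \right)} = \frac{1}{18 - 12 \frac{f}{K} + 3 \left(\frac{f}{K}\right)^{2}} = \frac{1}{18 - \frac{12 f}{K} + 3 \frac{f^{2}}{K^{2}}} = \frac{1}{18 - \frac{12 f}{K} + \frac{3 f^{2}}{K^{2}}}$)
$T{\left(-1,5 \right)} - 560 = \frac{\left(-1\right)^{2}}{3 \left(5^{2} + 6 \left(-1\right)^{2} - \left(-4\right) 5\right)} - 560 = \frac{1}{3} \cdot 1 \frac{1}{25 + 6 \cdot 1 + 20} - 560 = \frac{1}{3} \cdot 1 \frac{1}{25 + 6 + 20} - 560 = \frac{1}{3} \cdot 1 \cdot \frac{1}{51} - 560 = \frac{1}{153} - 560 = - \frac{85679}{153}$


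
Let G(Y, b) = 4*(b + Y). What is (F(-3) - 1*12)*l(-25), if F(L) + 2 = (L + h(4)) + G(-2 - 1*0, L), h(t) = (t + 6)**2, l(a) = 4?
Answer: 252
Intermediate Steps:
h(t) = (6 + t)**2
G(Y, b) = 4*Y + 4*b (G(Y, b) = 4*(Y + b) = 4*Y + 4*b)
F(L) = 90 + 5*L (F(L) = -2 + ((L + (6 + 4)**2) + (4*(-2 - 1*0) + 4*L)) = -2 + ((L + 10**2) + (4*(-2 + 0) + 4*L)) = -2 + ((L + 100) + (4*(-2) + 4*L)) = -2 + ((100 + L) + (-8 + 4*L)) = -2 + (92 + 5*L) = 90 + 5*L)
(F(-3) - 1*12)*l(-25) = ((90 + 5*(-3)) - 1*12)*4 = ((90 - 15) - 12)*4 = (75 - 12)*4 = 63*4 = 252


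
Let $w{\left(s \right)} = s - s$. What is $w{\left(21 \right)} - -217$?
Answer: $217$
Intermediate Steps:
$w{\left(s \right)} = 0$
$w{\left(21 \right)} - -217 = 0 - -217 = 0 + 217 = 217$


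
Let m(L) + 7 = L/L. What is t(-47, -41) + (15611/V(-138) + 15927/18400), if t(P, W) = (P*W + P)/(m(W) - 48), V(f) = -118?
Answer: -4872864689/29311200 ≈ -166.25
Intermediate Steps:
m(L) = -6 (m(L) = -7 + L/L = -7 + 1 = -6)
t(P, W) = -P/54 - P*W/54 (t(P, W) = (P*W + P)/(-6 - 48) = (P + P*W)/(-54) = (P + P*W)*(-1/54) = -P/54 - P*W/54)
t(-47, -41) + (15611/V(-138) + 15927/18400) = -1/54*(-47)*(1 - 41) + (15611/(-118) + 15927/18400) = -1/54*(-47)*(-40) + (15611*(-1/118) + 15927*(1/18400)) = -940/27 + (-15611/118 + 15927/18400) = -940/27 - 142681507/1085600 = -4872864689/29311200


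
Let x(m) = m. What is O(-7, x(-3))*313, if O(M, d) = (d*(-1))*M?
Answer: -6573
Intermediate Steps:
O(M, d) = -M*d (O(M, d) = (-d)*M = -M*d)
O(-7, x(-3))*313 = -1*(-7)*(-3)*313 = -21*313 = -6573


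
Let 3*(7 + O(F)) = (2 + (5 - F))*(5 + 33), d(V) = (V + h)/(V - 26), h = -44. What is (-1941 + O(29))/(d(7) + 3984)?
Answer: -126920/227199 ≈ -0.55863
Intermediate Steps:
d(V) = (-44 + V)/(-26 + V) (d(V) = (V - 44)/(V - 26) = (-44 + V)/(-26 + V))
O(F) = 245/3 - 38*F/3 (O(F) = -7 + ((2 + (5 - F))*(5 + 33))/3 = -7 + ((7 - F)*38)/3 = -7 + (266 - 38*F)/3 = -7 + (266/3 - 38*F/3) = 245/3 - 38*F/3)
(-1941 + O(29))/(d(7) + 3984) = (-1941 + (245/3 - 38/3*29))/((-44 + 7)/(-26 + 7) + 3984) = (-1941 + (245/3 - 1102/3))/(-37/(-19) + 3984) = (-1941 - 857/3)/(-1/19*(-37) + 3984) = -6680/(3*(37/19 + 3984)) = -6680/(3*75733/19) = -6680/3*19/75733 = -126920/227199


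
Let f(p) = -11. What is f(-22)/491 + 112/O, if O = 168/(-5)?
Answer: -4943/1473 ≈ -3.3557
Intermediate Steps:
O = -168/5 (O = 168*(-⅕) = -168/5 ≈ -33.600)
f(-22)/491 + 112/O = -11/491 + 112/(-168/5) = -11*1/491 + 112*(-5/168) = -11/491 - 10/3 = -4943/1473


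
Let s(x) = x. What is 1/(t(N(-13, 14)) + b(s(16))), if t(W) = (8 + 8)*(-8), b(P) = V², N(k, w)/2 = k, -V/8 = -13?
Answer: 1/10688 ≈ 9.3563e-5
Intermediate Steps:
V = 104 (V = -8*(-13) = 104)
N(k, w) = 2*k
b(P) = 10816 (b(P) = 104² = 10816)
t(W) = -128 (t(W) = 16*(-8) = -128)
1/(t(N(-13, 14)) + b(s(16))) = 1/(-128 + 10816) = 1/10688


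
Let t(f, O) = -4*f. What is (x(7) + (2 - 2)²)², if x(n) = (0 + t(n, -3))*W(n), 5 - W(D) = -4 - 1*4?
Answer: 132496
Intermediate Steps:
W(D) = 13 (W(D) = 5 - (-4 - 1*4) = 5 - (-4 - 4) = 5 - 1*(-8) = 5 + 8 = 13)
x(n) = -52*n (x(n) = (0 - 4*n)*13 = -4*n*13 = -52*n)
(x(7) + (2 - 2)²)² = (-52*7 + (2 - 2)²)² = (-364 + 0²)² = (-364 + 0)² = (-364)² = 132496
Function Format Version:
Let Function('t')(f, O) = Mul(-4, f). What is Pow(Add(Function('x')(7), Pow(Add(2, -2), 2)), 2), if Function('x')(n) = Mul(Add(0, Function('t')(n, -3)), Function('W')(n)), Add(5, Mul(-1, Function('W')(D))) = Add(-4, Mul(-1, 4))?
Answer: 132496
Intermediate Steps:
Function('W')(D) = 13 (Function('W')(D) = Add(5, Mul(-1, Add(-4, Mul(-1, 4)))) = Add(5, Mul(-1, Add(-4, -4))) = Add(5, Mul(-1, -8)) = Add(5, 8) = 13)
Function('x')(n) = Mul(-52, n) (Function('x')(n) = Mul(Add(0, Mul(-4, n)), 13) = Mul(Mul(-4, n), 13) = Mul(-52, n))
Pow(Add(Function('x')(7), Pow(Add(2, -2), 2)), 2) = Pow(Add(Mul(-52, 7), Pow(Add(2, -2), 2)), 2) = Pow(Add(-364, Pow(0, 2)), 2) = Pow(Add(-364, 0), 2) = Pow(-364, 2) = 132496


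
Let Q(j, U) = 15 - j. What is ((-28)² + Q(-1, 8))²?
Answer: 640000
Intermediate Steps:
((-28)² + Q(-1, 8))² = ((-28)² + (15 - 1*(-1)))² = (784 + (15 + 1))² = (784 + 16)² = 800² = 640000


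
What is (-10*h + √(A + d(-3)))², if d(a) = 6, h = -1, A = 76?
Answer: (10 + √82)² ≈ 363.11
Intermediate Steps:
(-10*h + √(A + d(-3)))² = (-10*(-1) + √(76 + 6))² = (10 + √82)²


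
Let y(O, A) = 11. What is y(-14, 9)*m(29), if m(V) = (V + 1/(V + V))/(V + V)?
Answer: 18513/3364 ≈ 5.5033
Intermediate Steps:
m(V) = (V + 1/(2*V))/(2*V) (m(V) = (V + 1/(2*V))/((2*V)) = (V + 1/(2*V))*(1/(2*V)) = (V + 1/(2*V))/(2*V))
y(-14, 9)*m(29) = 11*(½ + (¼)/29²) = 11*(½ + (¼)*(1/841)) = 11*(½ + 1/3364) = 11*(1683/3364) = 18513/3364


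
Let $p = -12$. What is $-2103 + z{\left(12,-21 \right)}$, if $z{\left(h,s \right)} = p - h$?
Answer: $-2127$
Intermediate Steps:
$z{\left(h,s \right)} = -12 - h$
$-2103 + z{\left(12,-21 \right)} = -2103 - 24 = -2127$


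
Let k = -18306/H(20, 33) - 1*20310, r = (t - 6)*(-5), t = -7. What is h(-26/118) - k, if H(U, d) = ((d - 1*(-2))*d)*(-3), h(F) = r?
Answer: 7842341/385 ≈ 20370.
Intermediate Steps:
r = 65 (r = (-7 - 6)*(-5) = -13*(-5) = 65)
h(F) = 65
H(U, d) = -3*d*(2 + d) (H(U, d) = ((d + 2)*d)*(-3) = ((2 + d)*d)*(-3) = (d*(2 + d))*(-3) = -3*d*(2 + d))
k = -7817316/385 (k = -18306*(-1/(99*(2 + 33))) - 1*20310 = -18306/((-3*33*35)) - 20310 = -18306/(-3465) - 20310 = -18306*(-1/3465) - 20310 = 2034/385 - 20310 = -7817316/385 ≈ -20305.)
h(-26/118) - k = 65 - 1*(-7817316/385) = 65 + 7817316/385 = 7842341/385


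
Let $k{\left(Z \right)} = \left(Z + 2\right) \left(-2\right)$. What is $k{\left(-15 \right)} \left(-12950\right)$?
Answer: $-336700$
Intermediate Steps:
$k{\left(Z \right)} = -4 - 2 Z$ ($k{\left(Z \right)} = \left(2 + Z\right) \left(-2\right) = -4 - 2 Z$)
$k{\left(-15 \right)} \left(-12950\right) = \left(-4 - -30\right) \left(-12950\right) = \left(-4 + 30\right) \left(-12950\right) = 26 \left(-12950\right) = -336700$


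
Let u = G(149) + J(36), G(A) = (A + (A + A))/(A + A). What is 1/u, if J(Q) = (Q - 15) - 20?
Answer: ⅖ ≈ 0.40000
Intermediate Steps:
J(Q) = -35 + Q (J(Q) = (-15 + Q) - 20 = -35 + Q)
G(A) = 3/2 (G(A) = (A + 2*A)/((2*A)) = (3*A)*(1/(2*A)) = 3/2)
u = 5/2 (u = 3/2 + (-35 + 36) = 3/2 + 1 = 5/2 ≈ 2.5000)
1/u = 1/(5/2) = ⅖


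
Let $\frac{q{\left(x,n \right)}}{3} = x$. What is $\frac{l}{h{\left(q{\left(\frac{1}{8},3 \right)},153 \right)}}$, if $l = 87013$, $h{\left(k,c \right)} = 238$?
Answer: $\frac{87013}{238} \approx 365.6$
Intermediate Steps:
$q{\left(x,n \right)} = 3 x$
$\frac{l}{h{\left(q{\left(\frac{1}{8},3 \right)},153 \right)}} = \frac{87013}{238}$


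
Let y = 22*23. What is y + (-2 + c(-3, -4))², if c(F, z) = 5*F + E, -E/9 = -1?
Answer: 570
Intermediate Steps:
E = 9 (E = -9*(-1) = 9)
c(F, z) = 9 + 5*F (c(F, z) = 5*F + 9 = 9 + 5*F)
y = 506
y + (-2 + c(-3, -4))² = 506 + (-2 + (9 + 5*(-3)))² = 506 + (-2 + (9 - 15))² = 506 + (-2 - 6)² = 506 + (-8)² = 506 + 64 = 570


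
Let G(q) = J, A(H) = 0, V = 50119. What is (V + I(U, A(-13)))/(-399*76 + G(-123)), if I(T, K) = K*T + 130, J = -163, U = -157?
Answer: -50249/30487 ≈ -1.6482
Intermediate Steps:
I(T, K) = 130 + K*T
G(q) = -163
(V + I(U, A(-13)))/(-399*76 + G(-123)) = (50119 + (130 + 0*(-157)))/(-399*76 - 163) = (50119 + (130 + 0))/(-30324 - 163) = (50119 + 130)/(-30487) = 50249*(-1/30487) = -50249/30487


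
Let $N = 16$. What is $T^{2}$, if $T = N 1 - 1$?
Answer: $225$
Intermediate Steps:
$T = 15$ ($T = 16 \cdot 1 - 1 = 16 - 1 = 15$)
$T^{2} = 15^{2} = 225$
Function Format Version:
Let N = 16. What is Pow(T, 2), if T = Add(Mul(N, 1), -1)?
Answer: 225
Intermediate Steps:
T = 15 (T = Add(Mul(16, 1), -1) = Add(16, -1) = 15)
Pow(T, 2) = Pow(15, 2) = 225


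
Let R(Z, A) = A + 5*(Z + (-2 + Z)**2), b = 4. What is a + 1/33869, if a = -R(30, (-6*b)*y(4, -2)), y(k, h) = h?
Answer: -139472541/33869 ≈ -4118.0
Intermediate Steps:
R(Z, A) = A + 5*Z + 5*(-2 + Z)**2 (R(Z, A) = A + (5*Z + 5*(-2 + Z)**2) = A + 5*Z + 5*(-2 + Z)**2)
a = -4118 (a = -(-6*4*(-2) + 5*30 + 5*(-2 + 30)**2) = -(-24*(-2) + 150 + 5*28**2) = -(48 + 150 + 5*784) = -(48 + 150 + 3920) = -1*4118 = -4118)
a + 1/33869 = -4118 + 1/33869 = -139472541/33869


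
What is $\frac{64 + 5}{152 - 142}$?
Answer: $\frac{69}{10} \approx 6.9$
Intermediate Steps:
$\frac{64 + 5}{152 - 142} = \frac{1}{10} \cdot 69 = \frac{69}{10}$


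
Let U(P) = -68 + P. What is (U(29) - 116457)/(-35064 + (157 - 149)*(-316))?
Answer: 14562/4699 ≈ 3.0990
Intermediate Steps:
(U(29) - 116457)/(-35064 + (157 - 149)*(-316)) = ((-68 + 29) - 116457)/(-35064 + (157 - 149)*(-316)) = (-39 - 116457)/(-35064 + 8*(-316)) = -116496/(-35064 - 2528) = -116496/(-37592) = -116496*(-1/37592) = 14562/4699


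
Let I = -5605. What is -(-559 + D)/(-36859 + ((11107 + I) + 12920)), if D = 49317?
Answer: 48758/18437 ≈ 2.6446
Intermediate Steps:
-(-559 + D)/(-36859 + ((11107 + I) + 12920)) = -(-559 + 49317)/(-36859 + ((11107 - 5605) + 12920)) = -48758/(-36859 + (5502 + 12920)) = -48758/(-36859 + 18422) = -48758/(-18437) = -48758*(-1)/18437 = -1*(-48758/18437) = 48758/18437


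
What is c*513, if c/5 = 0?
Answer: 0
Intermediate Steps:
c = 0 (c = 5*0 = 0)
c*513 = 0*513 = 0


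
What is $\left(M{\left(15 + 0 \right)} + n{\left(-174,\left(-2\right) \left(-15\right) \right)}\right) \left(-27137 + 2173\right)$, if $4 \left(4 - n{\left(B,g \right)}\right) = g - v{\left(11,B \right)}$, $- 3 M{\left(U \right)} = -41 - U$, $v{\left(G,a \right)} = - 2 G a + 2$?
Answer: $- \frac{72844952}{3} \approx -2.4282 \cdot 10^{7}$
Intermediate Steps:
$v{\left(G,a \right)} = 2 - 2 G a$ ($v{\left(G,a \right)} = - 2 G a + 2 = 2 - 2 G a$)
$M{\left(U \right)} = \frac{41}{3} + \frac{U}{3}$ ($M{\left(U \right)} = - \frac{-41 - U}{3} = \frac{41}{3} + \frac{U}{3}$)
$n{\left(B,g \right)} = \frac{9}{2} - \frac{11 B}{2} - \frac{g}{4}$ ($n{\left(B,g \right)} = 4 - \frac{g - \left(2 - 22 B\right)}{4} = 4 - \frac{g + \left(-2 + 22 B\right)}{4} = 4 - \frac{-2 + g + 22 B}{4} = 4 - \left(- \frac{1}{2} + \frac{g}{4} + \frac{11 B}{2}\right) = \frac{9}{2} - \frac{11 B}{2} - \frac{g}{4}$)
$\left(M{\left(15 + 0 \right)} + n{\left(-174,\left(-2\right) \left(-15\right) \right)}\right) \left(-27137 + 2173\right) = \left(\left(\frac{41}{3} + \frac{15 + 0}{3}\right) - \left(- \frac{1923}{2} + \frac{1}{4} \left(-2\right) \left(-15\right)\right)\right) \left(-27137 + 2173\right) = \left(\left(\frac{41}{3} + \frac{1}{3} \cdot 15\right) + \left(\frac{9}{2} + 957 - \frac{15}{2}\right)\right) \left(-24964\right) = \left(\left(\frac{41}{3} + 5\right) + \left(\frac{9}{2} + 957 - \frac{15}{2}\right)\right) \left(-24964\right) = \left(\frac{56}{3} + 954\right) \left(-24964\right) = \frac{2918}{3} \left(-24964\right) = - \frac{72844952}{3}$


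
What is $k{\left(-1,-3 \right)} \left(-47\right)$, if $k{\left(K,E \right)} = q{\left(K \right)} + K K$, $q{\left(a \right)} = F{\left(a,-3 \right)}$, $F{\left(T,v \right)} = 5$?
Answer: $-282$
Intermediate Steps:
$q{\left(a \right)} = 5$
$k{\left(K,E \right)} = 5 + K^{2}$ ($k{\left(K,E \right)} = 5 + K K = 5 + K^{2}$)
$k{\left(-1,-3 \right)} \left(-47\right) = \left(5 + \left(-1\right)^{2}\right) \left(-47\right) = \left(5 + 1\right) \left(-47\right) = 6 \left(-47\right) = -282$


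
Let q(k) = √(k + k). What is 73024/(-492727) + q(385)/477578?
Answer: -73024/492727 + √770/477578 ≈ -0.14815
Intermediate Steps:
q(k) = √2*√k (q(k) = √(2*k) = √2*√k)
73024/(-492727) + q(385)/477578 = 73024/(-492727) + (√2*√385)/477578 = 73024*(-1/492727) + √770*(1/477578) = -73024/492727 + √770/477578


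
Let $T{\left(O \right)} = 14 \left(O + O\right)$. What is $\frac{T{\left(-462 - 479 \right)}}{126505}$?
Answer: $- \frac{26348}{126505} \approx -0.20828$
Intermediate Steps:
$T{\left(O \right)} = 28 O$ ($T{\left(O \right)} = 14 \cdot 2 O = 28 O$)
$\frac{T{\left(-462 - 479 \right)}}{126505} = \frac{28 \left(-462 - 479\right)}{126505} = 28 \left(-462 - 479\right) \frac{1}{126505} = 28 \left(-941\right) \frac{1}{126505} = \left(-26348\right) \frac{1}{126505} = - \frac{26348}{126505}$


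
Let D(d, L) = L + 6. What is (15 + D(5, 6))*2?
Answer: 54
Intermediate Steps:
D(d, L) = 6 + L
(15 + D(5, 6))*2 = (15 + (6 + 6))*2 = (15 + 12)*2 = 27*2 = 54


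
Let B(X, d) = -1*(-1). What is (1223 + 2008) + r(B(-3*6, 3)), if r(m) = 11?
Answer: 3242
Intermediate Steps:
B(X, d) = 1
(1223 + 2008) + r(B(-3*6, 3)) = (1223 + 2008) + 11 = 3231 + 11 = 3242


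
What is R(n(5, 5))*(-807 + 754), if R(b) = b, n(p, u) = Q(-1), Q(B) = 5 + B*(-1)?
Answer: -318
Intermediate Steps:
Q(B) = 5 - B
n(p, u) = 6 (n(p, u) = 5 - 1*(-1) = 5 + 1 = 6)
R(n(5, 5))*(-807 + 754) = 6*(-807 + 754) = 6*(-53) = -318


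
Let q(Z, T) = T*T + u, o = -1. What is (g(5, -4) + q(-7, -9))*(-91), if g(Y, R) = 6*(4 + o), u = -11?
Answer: -8008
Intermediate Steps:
q(Z, T) = -11 + T**2 (q(Z, T) = T*T - 11 = T**2 - 11 = -11 + T**2)
g(Y, R) = 18 (g(Y, R) = 6*(4 - 1) = 6*3 = 18)
(g(5, -4) + q(-7, -9))*(-91) = (18 + (-11 + (-9)**2))*(-91) = (18 + (-11 + 81))*(-91) = (18 + 70)*(-91) = 88*(-91) = -8008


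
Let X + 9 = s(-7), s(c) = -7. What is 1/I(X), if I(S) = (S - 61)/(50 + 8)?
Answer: -58/77 ≈ -0.75325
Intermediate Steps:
X = -16 (X = -9 - 7 = -16)
I(S) = -61/58 + S/58 (I(S) = (-61 + S)/58 = (-61 + S)*(1/58) = -61/58 + S/58)
1/I(X) = 1/(-61/58 + (1/58)*(-16)) = 1/(-61/58 - 8/29) = 1/(-77/58) = -58/77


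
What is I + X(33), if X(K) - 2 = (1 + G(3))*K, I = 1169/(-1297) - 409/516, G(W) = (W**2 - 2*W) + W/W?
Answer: 110631407/669252 ≈ 165.31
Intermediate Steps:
G(W) = 1 + W**2 - 2*W (G(W) = (W**2 - 2*W) + 1 = 1 + W**2 - 2*W)
I = -1133677/669252 (I = 1169*(-1/1297) - 409*1/516 = -1169/1297 - 409/516 = -1133677/669252 ≈ -1.6939)
X(K) = 2 + 5*K (X(K) = 2 + (1 + (1 + 3**2 - 2*3))*K = 2 + (1 + (1 + 9 - 6))*K = 2 + (1 + 4)*K = 2 + 5*K)
I + X(33) = -1133677/669252 + (2 + 5*33) = -1133677/669252 + (2 + 165) = -1133677/669252 + 167 = 110631407/669252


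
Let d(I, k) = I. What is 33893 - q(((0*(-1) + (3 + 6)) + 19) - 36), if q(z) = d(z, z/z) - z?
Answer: 33893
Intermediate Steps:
q(z) = 0 (q(z) = z - z = 0)
33893 - q(((0*(-1) + (3 + 6)) + 19) - 36) = 33893 - 1*0 = 33893 + 0 = 33893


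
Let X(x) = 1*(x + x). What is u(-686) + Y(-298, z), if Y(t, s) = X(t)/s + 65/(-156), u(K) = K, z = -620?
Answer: -1274947/1860 ≈ -685.46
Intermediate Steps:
X(x) = 2*x (X(x) = 1*(2*x) = 2*x)
Y(t, s) = -5/12 + 2*t/s (Y(t, s) = (2*t)/s + 65/(-156) = 2*t/s + 65*(-1/156) = 2*t/s - 5/12 = -5/12 + 2*t/s)
u(-686) + Y(-298, z) = -686 + (-5/12 + 2*(-298)/(-620)) = -686 + (-5/12 + 2*(-298)*(-1/620)) = -686 + (-5/12 + 149/155) = -686 + 1013/1860 = -1274947/1860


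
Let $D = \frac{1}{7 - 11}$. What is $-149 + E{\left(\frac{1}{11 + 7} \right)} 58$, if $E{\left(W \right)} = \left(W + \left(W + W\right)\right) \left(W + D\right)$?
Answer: $- \frac{16295}{108} \approx -150.88$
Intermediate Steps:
$D = - \frac{1}{4}$ ($D = \frac{1}{-4} = - \frac{1}{4} \approx -0.25$)
$E{\left(W \right)} = 3 W \left(- \frac{1}{4} + W\right)$ ($E{\left(W \right)} = \left(W + \left(W + W\right)\right) \left(W - \frac{1}{4}\right) = \left(W + 2 W\right) \left(- \frac{1}{4} + W\right) = 3 W \left(- \frac{1}{4} + W\right)$)
$-149 + E{\left(\frac{1}{11 + 7} \right)} 58 = -149 + \frac{3 \left(-1 + \frac{4}{11 + 7}\right)}{4 \left(11 + 7\right)} 58 = -149 + \frac{3 \left(-1 + \frac{4}{18}\right)}{4 \cdot 18} \cdot 58 = -149 + \frac{3}{4} \cdot \frac{1}{18} \left(-1 + 4 \cdot \frac{1}{18}\right) 58 = -149 + \frac{3}{4} \cdot \frac{1}{18} \left(-1 + \frac{2}{9}\right) 58 = -149 + \frac{3}{4} \cdot \frac{1}{18} \left(- \frac{7}{9}\right) 58 = -149 - \frac{203}{108} = - \frac{16295}{108}$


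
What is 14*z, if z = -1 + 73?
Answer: 1008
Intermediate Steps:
z = 72
14*z = 14*72 = 1008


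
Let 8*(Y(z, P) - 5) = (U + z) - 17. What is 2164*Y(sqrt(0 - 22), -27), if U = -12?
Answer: 5951/2 + 541*I*sqrt(22)/2 ≈ 2975.5 + 1268.8*I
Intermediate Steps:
Y(z, P) = 11/8 + z/8 (Y(z, P) = 5 + ((-12 + z) - 17)/8 = 5 + (-29 + z)/8 = 5 + (-29/8 + z/8) = 11/8 + z/8)
2164*Y(sqrt(0 - 22), -27) = 2164*(11/8 + sqrt(0 - 22)/8) = 2164*(11/8 + sqrt(-22)/8) = 2164*(11/8 + (I*sqrt(22))/8) = 2164*(11/8 + I*sqrt(22)/8) = 5951/2 + 541*I*sqrt(22)/2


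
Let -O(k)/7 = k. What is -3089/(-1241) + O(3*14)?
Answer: -361765/1241 ≈ -291.51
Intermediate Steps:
O(k) = -7*k
-3089/(-1241) + O(3*14) = -3089/(-1241) - 21*14 = -3089*(-1/1241) - 7*42 = 3089/1241 - 294 = -361765/1241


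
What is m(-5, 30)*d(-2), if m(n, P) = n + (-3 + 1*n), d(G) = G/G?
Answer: -13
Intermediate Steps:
d(G) = 1
m(n, P) = -3 + 2*n (m(n, P) = n + (-3 + n) = -3 + 2*n)
m(-5, 30)*d(-2) = (-3 + 2*(-5))*1 = (-3 - 10)*1 = -13*1 = -13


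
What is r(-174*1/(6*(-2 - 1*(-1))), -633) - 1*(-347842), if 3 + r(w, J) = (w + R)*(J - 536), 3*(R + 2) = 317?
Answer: 578255/3 ≈ 1.9275e+5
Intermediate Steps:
R = 311/3 (R = -2 + (⅓)*317 = -2 + 317/3 = 311/3 ≈ 103.67)
r(w, J) = -3 + (-536 + J)*(311/3 + w) (r(w, J) = -3 + (w + 311/3)*(J - 536) = -3 + (311/3 + w)*(-536 + J) = -3 + (-536 + J)*(311/3 + w))
r(-174*1/(6*(-2 - 1*(-1))), -633) - 1*(-347842) = (-166705/3 - (-93264)/(((-2 - 1*(-1))*(-3))*(-2)) + (311/3)*(-633) - (-110142)/(((-2 - 1*(-1))*(-3))*(-2))) - 1*(-347842) = (-166705/3 - (-93264)/(((-2 + 1)*(-3))*(-2)) - 65621 - (-110142)/(((-2 + 1)*(-3))*(-2))) + 347842 = (-166705/3 - (-93264)/(-1*(-3)*(-2)) - 65621 - (-110142)/(-1*(-3)*(-2))) + 347842 = (-166705/3 - (-93264)/(3*(-2)) - 65621 - (-110142)/(3*(-2))) + 347842 = (-166705/3 - (-93264)/(-6) - 65621 - (-110142)/(-6)) + 347842 = (-166705/3 - (-93264)*(-1)/6 - 65621 - (-110142)*(-1)/6) + 347842 = (-166705/3 - 536*29 - 65621 - 633*29) + 347842 = (-166705/3 - 15544 - 65621 - 18357) + 347842 = -465271/3 + 347842 = 578255/3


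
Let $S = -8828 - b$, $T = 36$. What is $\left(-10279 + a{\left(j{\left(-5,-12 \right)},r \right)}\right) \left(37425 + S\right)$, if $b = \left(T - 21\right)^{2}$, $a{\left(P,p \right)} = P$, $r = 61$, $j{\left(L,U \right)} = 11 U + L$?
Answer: $-295522752$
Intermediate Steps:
$j{\left(L,U \right)} = L + 11 U$
$b = 225$ ($b = \left(36 - 21\right)^{2} = 15^{2} = 225$)
$S = -9053$ ($S = -8828 - 225 = -9053$)
$\left(-10279 + a{\left(j{\left(-5,-12 \right)},r \right)}\right) \left(37425 + S\right) = \left(-10279 + \left(-5 + 11 \left(-12\right)\right)\right) \left(37425 - 9053\right) = \left(-10279 - 137\right) 28372 = \left(-10416\right) 28372 = -295522752$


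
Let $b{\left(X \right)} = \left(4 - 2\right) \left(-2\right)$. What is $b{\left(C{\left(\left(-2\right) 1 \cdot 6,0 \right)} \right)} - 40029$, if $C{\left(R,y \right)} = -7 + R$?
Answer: $-40033$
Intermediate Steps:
$b{\left(X \right)} = -4$ ($b{\left(X \right)} = 2 \left(-2\right) = -4$)
$b{\left(C{\left(\left(-2\right) 1 \cdot 6,0 \right)} \right)} - 40029 = -4 - 40029 = -40033$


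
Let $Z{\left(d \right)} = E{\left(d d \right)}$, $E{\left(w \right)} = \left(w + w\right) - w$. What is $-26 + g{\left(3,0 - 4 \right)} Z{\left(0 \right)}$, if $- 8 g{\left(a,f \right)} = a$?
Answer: $-26$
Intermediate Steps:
$E{\left(w \right)} = w$ ($E{\left(w \right)} = 2 w - w = w$)
$g{\left(a,f \right)} = - \frac{a}{8}$
$Z{\left(d \right)} = d^{2}$ ($Z{\left(d \right)} = d d = d^{2}$)
$-26 + g{\left(3,0 - 4 \right)} Z{\left(0 \right)} = -26 + \left(- \frac{1}{8}\right) 3 \cdot 0^{2} = -26 - 0 = -26 + 0 = -26$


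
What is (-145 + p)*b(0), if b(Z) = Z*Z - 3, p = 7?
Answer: 414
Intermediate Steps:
b(Z) = -3 + Z**2 (b(Z) = Z**2 - 3 = -3 + Z**2)
(-145 + p)*b(0) = (-145 + 7)*(-3 + 0**2) = -138*(-3 + 0) = -138*(-3) = 414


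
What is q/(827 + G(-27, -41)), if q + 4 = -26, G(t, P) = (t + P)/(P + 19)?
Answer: -330/9131 ≈ -0.036141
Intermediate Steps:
G(t, P) = (P + t)/(19 + P)
q = -30 (q = -4 - 26 = -30)
q/(827 + G(-27, -41)) = -30/(827 + (-41 - 27)/(19 - 41)) = -30/(827 - 68/(-22)) = -30/(827 - 1/22*(-68)) = -30/(827 + 34/11) = -30/9131/11 = -30*11/9131 = -330/9131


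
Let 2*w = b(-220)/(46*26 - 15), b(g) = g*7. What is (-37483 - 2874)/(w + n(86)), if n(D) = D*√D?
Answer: -18349722545/443572754858 - 2420399896111*√86/443572754858 ≈ -50.644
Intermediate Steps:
b(g) = 7*g
n(D) = D^(3/2)
w = -770/1181 (w = ((7*(-220))/(46*26 - 15))/2 = (-1540/(1196 - 15))/2 = (-1540/1181)/2 = (-1540*1/1181)/2 = (½)*(-1540/1181) = -770/1181 ≈ -0.65199)
(-37483 - 2874)/(w + n(86)) = (-37483 - 2874)/(-770/1181 + 86^(3/2)) = -40357/(-770/1181 + 86*√86)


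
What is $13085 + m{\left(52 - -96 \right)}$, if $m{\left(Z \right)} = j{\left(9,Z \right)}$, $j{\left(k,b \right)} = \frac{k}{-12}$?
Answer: $\frac{52337}{4} \approx 13084.0$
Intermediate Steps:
$j{\left(k,b \right)} = - \frac{k}{12}$ ($j{\left(k,b \right)} = k \left(- \frac{1}{12}\right) = - \frac{k}{12}$)
$m{\left(Z \right)} = - \frac{3}{4}$ ($m{\left(Z \right)} = \left(- \frac{1}{12}\right) 9 = - \frac{3}{4}$)
$13085 + m{\left(52 - -96 \right)} = 13085 - \frac{3}{4} = \frac{52337}{4}$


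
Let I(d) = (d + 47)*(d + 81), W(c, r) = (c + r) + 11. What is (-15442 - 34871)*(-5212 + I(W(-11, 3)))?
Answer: 50916756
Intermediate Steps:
W(c, r) = 11 + c + r
I(d) = (47 + d)*(81 + d)
(-15442 - 34871)*(-5212 + I(W(-11, 3))) = (-15442 - 34871)*(-5212 + (3807 + (11 - 11 + 3)² + 128*(11 - 11 + 3))) = -50313*(-5212 + (3807 + 3² + 128*3)) = -50313*(-5212 + (3807 + 9 + 384)) = -50313*(-5212 + 4200) = -50313*(-1012) = 50916756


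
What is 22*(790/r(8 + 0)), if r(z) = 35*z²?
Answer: 869/112 ≈ 7.7589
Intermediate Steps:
22*(790/r(8 + 0)) = 22*(790/((35*(8 + 0)²))) = 22*(790/((35*8²))) = 22*(790/((35*64))) = 22*(790/2240) = 22*(790*(1/2240)) = 22*(79/224) = 869/112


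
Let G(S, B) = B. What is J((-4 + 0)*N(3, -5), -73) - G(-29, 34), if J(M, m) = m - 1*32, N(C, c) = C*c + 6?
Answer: -139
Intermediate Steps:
N(C, c) = 6 + C*c
J(M, m) = -32 + m (J(M, m) = m - 32 = -32 + m)
J((-4 + 0)*N(3, -5), -73) - G(-29, 34) = (-32 - 73) - 1*34 = -105 - 34 = -139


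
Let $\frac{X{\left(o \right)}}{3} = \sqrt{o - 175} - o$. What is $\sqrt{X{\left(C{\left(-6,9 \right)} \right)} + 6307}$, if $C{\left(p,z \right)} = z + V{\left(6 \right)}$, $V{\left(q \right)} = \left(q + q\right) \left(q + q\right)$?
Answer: $\sqrt{5848 + 3 i \sqrt{22}} \approx 76.472 + 0.092 i$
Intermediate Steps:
$V{\left(q \right)} = 4 q^{2}$ ($V{\left(q \right)} = 2 q 2 q = 4 q^{2}$)
$C{\left(p,z \right)} = 144 + z$ ($C{\left(p,z \right)} = z + 4 \cdot 6^{2} = z + 4 \cdot 36 = z + 144 = 144 + z$)
$X{\left(o \right)} = - 3 o + 3 \sqrt{-175 + o}$ ($X{\left(o \right)} = 3 \left(\sqrt{o - 175} - o\right) = 3 \left(\sqrt{-175 + o} - o\right) = - 3 o + 3 \sqrt{-175 + o}$)
$\sqrt{X{\left(C{\left(-6,9 \right)} \right)} + 6307} = \sqrt{\left(- 3 \left(144 + 9\right) + 3 \sqrt{-175 + \left(144 + 9\right)}\right) + 6307} = \sqrt{\left(\left(-3\right) 153 + 3 \sqrt{-175 + 153}\right) + 6307} = \sqrt{\left(-459 + 3 \sqrt{-22}\right) + 6307} = \sqrt{\left(-459 + 3 i \sqrt{22}\right) + 6307} = \sqrt{5848 + 3 i \sqrt{22}}$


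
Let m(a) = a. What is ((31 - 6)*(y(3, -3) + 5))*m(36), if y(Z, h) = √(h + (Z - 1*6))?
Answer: 4500 + 900*I*√6 ≈ 4500.0 + 2204.5*I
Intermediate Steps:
y(Z, h) = √(-6 + Z + h) (y(Z, h) = √(h + (Z - 6)) = √(h + (-6 + Z)) = √(-6 + Z + h))
((31 - 6)*(y(3, -3) + 5))*m(36) = ((31 - 6)*(√(-6 + 3 - 3) + 5))*36 = (25*(√(-6) + 5))*36 = (25*(I*√6 + 5))*36 = (25*(5 + I*√6))*36 = (125 + 25*I*√6)*36 = 4500 + 900*I*√6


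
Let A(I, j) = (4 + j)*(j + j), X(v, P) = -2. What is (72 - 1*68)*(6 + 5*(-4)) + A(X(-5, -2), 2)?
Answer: -32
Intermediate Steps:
A(I, j) = 2*j*(4 + j) (A(I, j) = (4 + j)*(2*j) = 2*j*(4 + j))
(72 - 1*68)*(6 + 5*(-4)) + A(X(-5, -2), 2) = (72 - 1*68)*(6 + 5*(-4)) + 2*2*(4 + 2) = (72 - 68)*(6 - 20) + 2*2*6 = 4*(-14) + 24 = -56 + 24 = -32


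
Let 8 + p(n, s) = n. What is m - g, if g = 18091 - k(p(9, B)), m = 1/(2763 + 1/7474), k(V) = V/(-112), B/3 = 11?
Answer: -41842227978871/2312874256 ≈ -18091.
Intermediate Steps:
B = 33 (B = 3*11 = 33)
p(n, s) = -8 + n
k(V) = -V/112 (k(V) = V*(-1/112) = -V/112)
m = 7474/20650663 (m = 1/(2763 + 1/7474) = 1/(20650663/7474) = 7474/20650663 ≈ 0.00036193)
g = 2026193/112 (g = 18091 - (-1)*(-8 + 9)/112 = 18091 - (-1)/112 = 18091 - 1*(-1/112) = 18091 + 1/112 = 2026193/112 ≈ 18091.)
m - g = 7474/20650663 - 1*2026193/112 = 7474/20650663 - 2026193/112 = -41842227978871/2312874256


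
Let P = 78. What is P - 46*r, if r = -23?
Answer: 1136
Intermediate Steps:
P - 46*r = 78 - 46*(-23) = 78 + 1058 = 1136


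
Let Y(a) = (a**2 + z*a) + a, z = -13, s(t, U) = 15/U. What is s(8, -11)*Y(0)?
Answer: 0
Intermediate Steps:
Y(a) = a**2 - 12*a (Y(a) = (a**2 - 13*a) + a = a**2 - 12*a)
s(8, -11)*Y(0) = (15/(-11))*(0*(-12 + 0)) = (15*(-1/11))*(0*(-12)) = -15/11*0 = 0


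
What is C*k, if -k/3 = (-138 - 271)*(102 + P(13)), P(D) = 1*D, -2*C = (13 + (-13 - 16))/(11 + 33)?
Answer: 282210/11 ≈ 25655.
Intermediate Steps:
C = 2/11 (C = -(13 + (-13 - 16))/(2*(11 + 33)) = -(13 - 29)/(2*44) = -(-8)/44 = -½*(-4/11) = 2/11 ≈ 0.18182)
P(D) = D
k = 141105 (k = -3*(-138 - 271)*(102 + 13) = -(-1227)*115 = -3*(-47035) = 141105)
C*k = (2/11)*141105 = 282210/11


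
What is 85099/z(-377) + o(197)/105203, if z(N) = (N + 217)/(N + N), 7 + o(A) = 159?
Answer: 177639823091/442960 ≈ 4.0103e+5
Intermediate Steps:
o(A) = 152 (o(A) = -7 + 159 = 152)
z(N) = (217 + N)/(2*N) (z(N) = (217 + N)/((2*N)) = (217 + N)*(1/(2*N)) = (217 + N)/(2*N))
85099/z(-377) + o(197)/105203 = 85099/(((½)*(217 - 377)/(-377))) + 152/105203 = 85099/(((½)*(-1/377)*(-160))) + 152*(1/105203) = 85099/(80/377) + 8/5537 = 85099*(377/80) + 8/5537 = 32082323/80 + 8/5537 = 177639823091/442960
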